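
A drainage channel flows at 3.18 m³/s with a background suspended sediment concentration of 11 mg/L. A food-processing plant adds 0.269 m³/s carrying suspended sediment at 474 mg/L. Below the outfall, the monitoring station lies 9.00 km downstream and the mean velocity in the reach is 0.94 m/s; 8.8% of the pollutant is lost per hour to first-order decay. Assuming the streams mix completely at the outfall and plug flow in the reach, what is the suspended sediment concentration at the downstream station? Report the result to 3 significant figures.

36.9 mg/L

Mass balance: C = (3.180·11.00 + 0.2690·474.0) / 3.449 = 162.5/3.449 = 47.11 mg/L.
Travel time t = 9.00·1000 / 0.94 = 9574 s = 2.660 h.
8.8%/h lost → k = −ln(1 − 0.088) = 0.09212 h⁻¹.
First-order decay: C = 47.11·exp(−k·t) = 47.11·0.7827 = 36.87 mg/L.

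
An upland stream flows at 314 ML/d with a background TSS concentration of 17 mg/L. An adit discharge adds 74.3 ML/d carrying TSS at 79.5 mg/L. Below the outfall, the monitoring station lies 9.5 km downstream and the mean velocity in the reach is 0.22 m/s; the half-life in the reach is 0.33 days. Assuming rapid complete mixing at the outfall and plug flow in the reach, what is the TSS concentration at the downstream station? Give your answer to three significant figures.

10.1 mg/L

Mass balance: C = (314.0·17.00 + 74.30·79.50) / 388.3 = 11240/388.3 = 28.96 mg/L.
Travel time t = 9.5·1000 / 0.22 = 43180 s = 11.99 h.
Half-life 0.33 d → k = ln 2 / 0.33 = 2.100 d⁻¹.
Decay over the reach: 28.96·exp(−kt) = 28.96·0.3500 = 10.14 mg/L.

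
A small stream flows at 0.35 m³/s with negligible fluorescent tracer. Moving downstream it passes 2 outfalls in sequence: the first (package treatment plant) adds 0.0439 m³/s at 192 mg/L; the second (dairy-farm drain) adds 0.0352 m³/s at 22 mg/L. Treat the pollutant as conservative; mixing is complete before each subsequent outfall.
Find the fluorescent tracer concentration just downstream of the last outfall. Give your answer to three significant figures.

Below outfall 1: Q → 0.3939 m³/s, C = (0.3500·0 + 0.04390·192.0)/0.3939 = 21.40 mg/L.
Below outfall 2: Q → 0.4291 m³/s, C = (0.3939·21.40 + 0.03520·22.00)/0.4291 = 21.45 mg/L.

21.4 mg/L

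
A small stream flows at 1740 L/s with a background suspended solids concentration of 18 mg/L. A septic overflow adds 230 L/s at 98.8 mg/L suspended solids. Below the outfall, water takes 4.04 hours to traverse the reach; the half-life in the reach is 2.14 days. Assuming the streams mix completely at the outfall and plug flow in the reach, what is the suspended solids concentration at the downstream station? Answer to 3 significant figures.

Mass balance: C = (1740·18.00 + 230.0·98.80) / 1970 = 54040/1970 = 27.43 mg/L.
Half-life 2.14 d → k = ln 2 / 2.14 = 0.3239 d⁻¹.
First-order decay: C = 27.43·exp(−k·t) = 27.43·0.9469 = 25.98 mg/L.

26.0 mg/L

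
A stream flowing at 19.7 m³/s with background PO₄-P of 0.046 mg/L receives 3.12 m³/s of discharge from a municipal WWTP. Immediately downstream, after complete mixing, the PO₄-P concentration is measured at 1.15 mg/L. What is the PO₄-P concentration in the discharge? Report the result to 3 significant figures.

8.12 mg/L

Mass balance: 19.70·0.04600 + 3.120·Cₑ = 22.82·1.150
→ Cₑ = (22.82·1.150 − 19.70·0.04600) / 3.120 = 8.121 mg/L.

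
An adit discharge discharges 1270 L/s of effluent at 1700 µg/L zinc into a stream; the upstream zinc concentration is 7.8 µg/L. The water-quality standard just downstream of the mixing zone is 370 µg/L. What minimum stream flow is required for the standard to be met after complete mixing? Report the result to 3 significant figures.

Set C_mix = 370: (Q·7.800 + 1270·1700) / (Q + 1270) = 370
→ Q = 1270·(1700 − 370)/(370 − 7.800) = 4663 L/s.

4660 L/s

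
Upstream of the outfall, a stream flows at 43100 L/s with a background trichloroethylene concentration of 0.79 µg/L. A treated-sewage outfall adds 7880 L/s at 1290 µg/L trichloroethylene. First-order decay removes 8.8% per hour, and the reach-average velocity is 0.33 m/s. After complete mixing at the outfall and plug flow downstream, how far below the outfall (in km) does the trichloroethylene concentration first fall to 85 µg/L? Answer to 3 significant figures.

After mixing, C = (43100·0.7900 + 7880·1290) / 50980 = 10200000/50980 = 200.1 µg/L.
8.8%/h lost → k = −ln(1 − 0.088) = 0.09212 h⁻¹.
Set 200.1·exp(−k·t) = 85 → t = ln(200.1/85)/k = 33450 s = 9.293 h.
Distance = v·t = 0.33·33450 = 11040 m = 11.04 km.

11.0 km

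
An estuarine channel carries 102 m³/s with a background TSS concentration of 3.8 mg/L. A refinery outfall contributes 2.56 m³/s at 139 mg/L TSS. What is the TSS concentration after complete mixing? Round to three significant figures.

Mass balance: C = (102.0·3.800 + 2.560·139.0) / 104.6 = 743.4/104.6 = 7.110 mg/L.

7.11 mg/L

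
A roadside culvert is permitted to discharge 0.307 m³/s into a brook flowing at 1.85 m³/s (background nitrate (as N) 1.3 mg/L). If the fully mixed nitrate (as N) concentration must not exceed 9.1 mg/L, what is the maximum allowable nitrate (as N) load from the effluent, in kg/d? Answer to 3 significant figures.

1490 kg/d

Mass balance at the limit: 1.850·1.300 + 0.3070·Cₑ = 2.157·9.1 → Cₑ = 56.10 mg/L.
Load = 0.3070 m³/s × 56.10 g/m³ × 86 400 s/d = 1488 kg/d.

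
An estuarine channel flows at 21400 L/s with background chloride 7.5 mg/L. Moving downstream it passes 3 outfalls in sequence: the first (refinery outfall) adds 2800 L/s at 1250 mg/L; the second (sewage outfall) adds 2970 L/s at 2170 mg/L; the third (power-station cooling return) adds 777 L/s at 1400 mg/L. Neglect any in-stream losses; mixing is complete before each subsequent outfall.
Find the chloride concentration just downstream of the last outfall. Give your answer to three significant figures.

401 mg/L

After outfall 1: Q = 21400 + 2800 = 24200 L/s; C = (21400·7.500 + 2800·1250)/24200 = 151.3 mg/L.
After outfall 2: Q = 24200 + 2970 = 27170 L/s; C = (24200·151.3 + 2970·2170)/27170 = 371.9 mg/L.
After outfall 3: Q = 27170 + 777.0 = 27950 L/s; C = (27170·371.9 + 777.0·1400)/27950 = 400.5 mg/L.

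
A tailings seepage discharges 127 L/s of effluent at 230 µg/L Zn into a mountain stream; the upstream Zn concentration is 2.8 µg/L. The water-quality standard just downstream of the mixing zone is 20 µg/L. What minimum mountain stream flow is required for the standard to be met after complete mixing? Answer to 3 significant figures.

Set C_mix = 20: (Q·2.800 + 127.0·230.0) / (Q + 127.0) = 20
→ Q = 127.0·(230.0 − 20)/(20 − 2.800) = 1551 L/s.

1550 L/s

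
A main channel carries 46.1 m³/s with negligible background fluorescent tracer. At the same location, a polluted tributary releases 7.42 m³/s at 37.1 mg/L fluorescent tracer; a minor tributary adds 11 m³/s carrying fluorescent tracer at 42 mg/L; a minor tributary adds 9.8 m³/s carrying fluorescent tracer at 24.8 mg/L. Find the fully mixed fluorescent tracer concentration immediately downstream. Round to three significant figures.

Conservation of mass: C = (46.10·0 + 7.420·37.10 + 11.00·42.00 + 9.800·24.80) / 74.32 = 980.3/74.32 = 13.19 mg/L.

13.2 mg/L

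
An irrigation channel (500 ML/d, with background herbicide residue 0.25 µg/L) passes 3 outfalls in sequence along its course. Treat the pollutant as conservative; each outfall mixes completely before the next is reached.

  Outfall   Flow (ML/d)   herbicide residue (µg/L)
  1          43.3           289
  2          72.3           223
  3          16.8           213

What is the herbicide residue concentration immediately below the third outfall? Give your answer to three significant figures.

Outfall 1: combined Q = 543.3 ML/d; C = (500.0·0.2500 + 43.30·289.0)/543.3 = 23.26 µg/L.
Outfall 2: combined Q = 615.6 ML/d; C = (543.3·23.26 + 72.30·223.0)/615.6 = 46.72 µg/L.
Outfall 3: combined Q = 632.4 ML/d; C = (615.6·46.72 + 16.80·213.0)/632.4 = 51.14 µg/L.

51.1 µg/L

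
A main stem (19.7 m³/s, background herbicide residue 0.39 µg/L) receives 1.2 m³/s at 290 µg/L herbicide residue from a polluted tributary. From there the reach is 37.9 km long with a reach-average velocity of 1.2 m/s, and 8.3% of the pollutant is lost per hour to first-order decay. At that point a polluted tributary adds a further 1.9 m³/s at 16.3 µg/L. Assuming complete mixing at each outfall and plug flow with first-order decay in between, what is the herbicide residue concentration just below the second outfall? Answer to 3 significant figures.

Conservation of mass: C = (19.70·0.3900 + 1.200·290.0) / 20.90 = 355.7/20.90 = 17.02 µg/L; combined flow 20.90 m³/s.
Travel time t = 37.9·1000 / 1.2 = 31580 s = 8.773 h.
8.3%/h lost → k = −ln(1 − 0.083) = 0.08665 h⁻¹.
After decay, C = 17.02 × e^(−kt) = 17.02 × 0.4676 = 7.958 µg/L.
Second outfall: C = (20.90·7.958 + 1.900·16.30)/22.80 = 8.653 µg/L.

8.65 µg/L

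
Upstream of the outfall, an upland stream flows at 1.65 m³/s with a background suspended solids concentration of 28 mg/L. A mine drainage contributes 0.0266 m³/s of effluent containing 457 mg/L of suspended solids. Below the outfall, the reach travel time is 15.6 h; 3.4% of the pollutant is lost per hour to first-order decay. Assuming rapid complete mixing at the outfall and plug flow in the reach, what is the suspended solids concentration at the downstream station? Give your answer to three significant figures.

20.3 mg/L

Mixed concentration C = ΣQC/ΣQ = (1.650·28.00 + 0.02660·457.0) / 1.677 = 58.36/1.677 = 34.81 mg/L.
3.4%/h lost → k = −ln(1 − 0.034) = 0.03459 h⁻¹.
Applying C = C₀e^(−kt): 34.81 × 0.5830 = 20.29 mg/L.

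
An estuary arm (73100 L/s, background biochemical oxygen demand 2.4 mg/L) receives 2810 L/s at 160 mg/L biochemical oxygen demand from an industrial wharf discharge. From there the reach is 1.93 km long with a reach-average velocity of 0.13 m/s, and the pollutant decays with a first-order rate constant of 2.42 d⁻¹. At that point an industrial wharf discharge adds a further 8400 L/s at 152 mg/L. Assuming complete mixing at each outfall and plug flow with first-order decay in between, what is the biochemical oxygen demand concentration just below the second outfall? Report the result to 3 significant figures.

Mass balance: C = (73100·2.400 + 2810·160.0) / 75910 = 625000/75910 = 8.234 mg/L; combined flow 75910 L/s.
Travel time t = 1.93·1000 / 0.13 = 14850 s = 4.124 h.
Decay over the reach: 8.234·exp(−kt) = 8.234·0.6598 = 5.433 mg/L.
At the second outfall, C = (75910·5.433 + 8400·152.0) / (75910 + 8400) = 20.04 mg/L.

20.0 mg/L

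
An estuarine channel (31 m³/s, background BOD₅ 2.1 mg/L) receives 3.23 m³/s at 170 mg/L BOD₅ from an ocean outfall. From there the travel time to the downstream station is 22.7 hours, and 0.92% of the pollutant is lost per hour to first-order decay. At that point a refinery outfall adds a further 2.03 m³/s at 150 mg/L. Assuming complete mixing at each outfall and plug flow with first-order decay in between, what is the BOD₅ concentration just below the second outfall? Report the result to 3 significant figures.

22.1 mg/L

After mixing, C = (31.00·2.100 + 3.230·170.0) / 34.23 = 614.2/34.23 = 17.94 mg/L; combined flow 34.23 m³/s.
0.92%/h lost → k = −ln(1 − 0.0092) = 0.009243 h⁻¹.
Applying C = C₀e^(−kt): 17.94 × 0.8107 = 14.55 mg/L.
Second outfall: C = (34.23·14.55 + 2.030·150.0)/36.26 = 22.13 mg/L.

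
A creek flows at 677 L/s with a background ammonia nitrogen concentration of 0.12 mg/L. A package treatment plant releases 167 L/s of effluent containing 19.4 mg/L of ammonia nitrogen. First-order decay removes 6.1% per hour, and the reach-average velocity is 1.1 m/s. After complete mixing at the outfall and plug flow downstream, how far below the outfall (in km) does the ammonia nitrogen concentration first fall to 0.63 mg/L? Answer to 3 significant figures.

After mixing, C = (677.0·0.1200 + 167.0·19.40) / 844.0 = 3321/844.0 = 3.935 mg/L.
6.1%/h lost → k = −ln(1 − 0.061) = 0.06294 h⁻¹.
Set 3.935·exp(−k·t) = 0.63 → t = ln(3.935/0.63)/k = 104800 s = 29.11 h.
Distance = v·t = 1.1·104800 = 115300 m = 115.3 km.

115 km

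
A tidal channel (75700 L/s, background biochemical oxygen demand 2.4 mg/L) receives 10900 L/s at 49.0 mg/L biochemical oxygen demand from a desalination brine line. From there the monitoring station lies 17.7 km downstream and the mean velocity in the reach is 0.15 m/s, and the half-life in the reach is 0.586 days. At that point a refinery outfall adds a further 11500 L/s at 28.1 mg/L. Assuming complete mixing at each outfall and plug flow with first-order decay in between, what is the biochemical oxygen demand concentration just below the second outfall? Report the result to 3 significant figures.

Mixed concentration C = ΣQC/ΣQ = (75700·2.400 + 10900·49.00) / 86600 = 715800/86600 = 8.265 mg/L; combined flow 86600 L/s.
Travel time t = 17.7·1000 / 0.15 = 118000 s = 32.78 h.
Half-life 0.586 d → k = ln 2 / 0.586 = 1.183 d⁻¹.
Applying C = C₀e^(−kt): 8.265 × 0.1988 = 1.643 mg/L.
At the second outfall, C = (86600·1.643 + 11500·28.10) / (86600 + 11500) = 4.745 mg/L.

4.74 mg/L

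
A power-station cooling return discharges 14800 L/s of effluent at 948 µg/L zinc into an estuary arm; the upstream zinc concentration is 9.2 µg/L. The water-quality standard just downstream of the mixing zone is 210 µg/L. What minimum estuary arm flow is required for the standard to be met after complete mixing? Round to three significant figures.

Set C_mix = 210: (Q·9.200 + 14800·948.0) / (Q + 14800) = 210
→ Q = 14800·(948.0 − 210)/(210 − 9.200) = 54390 L/s.

54400 L/s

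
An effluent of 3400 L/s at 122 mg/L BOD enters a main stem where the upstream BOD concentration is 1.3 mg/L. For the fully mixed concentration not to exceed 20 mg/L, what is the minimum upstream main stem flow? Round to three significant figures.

Set C_mix = 20: (Q·1.300 + 3400·122.0) / (Q + 3400) = 20
→ Q = 3400·(122.0 − 20)/(20 − 1.300) = 18550 L/s.

18500 L/s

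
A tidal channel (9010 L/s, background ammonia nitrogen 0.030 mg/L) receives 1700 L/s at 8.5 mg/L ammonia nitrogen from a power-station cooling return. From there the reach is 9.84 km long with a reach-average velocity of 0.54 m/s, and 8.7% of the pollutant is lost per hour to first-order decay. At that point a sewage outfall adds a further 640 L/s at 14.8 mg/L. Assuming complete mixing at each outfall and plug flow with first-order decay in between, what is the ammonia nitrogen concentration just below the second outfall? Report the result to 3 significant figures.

After mixing, C = (9010·0.03000 + 1700·8.500) / 10710 = 14720/10710 = 1.374 mg/L; combined flow 10710 L/s.
Travel time t = 9.84·1000 / 0.54 = 18220 s = 5.062 h.
8.7%/h lost → k = −ln(1 − 0.087) = 0.09102 h⁻¹.
Decay over the reach: 1.374·exp(−kt) = 1.374·0.6308 = 0.8670 mg/L.
At the second outfall, C = (10710·0.8670 + 640.0·14.80) / (10710 + 640.0) = 1.653 mg/L.

1.65 mg/L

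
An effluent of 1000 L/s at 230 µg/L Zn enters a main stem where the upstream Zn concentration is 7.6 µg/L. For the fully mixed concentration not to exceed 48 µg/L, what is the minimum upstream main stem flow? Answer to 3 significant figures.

Set C_mix = 48: (Q·7.600 + 1000·230.0) / (Q + 1000) = 48
→ Q = 1000·(230.0 − 48)/(48 − 7.600) = 4505 L/s.

4500 L/s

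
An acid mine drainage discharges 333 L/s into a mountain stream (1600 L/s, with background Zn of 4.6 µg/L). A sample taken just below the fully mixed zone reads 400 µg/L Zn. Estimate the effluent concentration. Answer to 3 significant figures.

2300 µg/L

Mass balance: 1600·4.600 + 333.0·Cₑ = 1933·400.0
→ Cₑ = (1933·400.0 − 1600·4.600) / 333.0 = 2300 µg/L.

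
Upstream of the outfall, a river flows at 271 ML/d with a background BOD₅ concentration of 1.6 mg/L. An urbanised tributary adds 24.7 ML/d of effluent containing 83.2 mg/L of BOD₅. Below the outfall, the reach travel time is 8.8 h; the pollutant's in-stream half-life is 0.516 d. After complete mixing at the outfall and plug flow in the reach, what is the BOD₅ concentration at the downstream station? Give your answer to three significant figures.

5.14 mg/L

Mass balance: C = (271.0·1.600 + 24.70·83.20) / 295.7 = 2489/295.7 = 8.416 mg/L.
Half-life 0.516 d → k = ln 2 / 0.516 = 1.343 d⁻¹.
Applying C = C₀e^(−kt): 8.416 × 0.6111 = 5.143 mg/L.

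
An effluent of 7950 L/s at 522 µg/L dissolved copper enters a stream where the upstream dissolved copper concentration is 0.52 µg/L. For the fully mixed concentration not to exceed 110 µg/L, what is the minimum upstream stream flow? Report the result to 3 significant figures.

Set C_mix = 110: (Q·0.5200 + 7950·522.0) / (Q + 7950) = 110
→ Q = 7950·(522.0 − 110)/(110 − 0.5200) = 29920 L/s.

29900 L/s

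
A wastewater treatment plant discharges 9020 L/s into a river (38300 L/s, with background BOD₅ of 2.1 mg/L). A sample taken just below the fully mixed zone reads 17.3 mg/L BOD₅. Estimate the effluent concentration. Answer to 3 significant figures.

81.8 mg/L

Mass balance: 38300·2.100 + 9020·Cₑ = 47320·17.30
→ Cₑ = (47320·17.30 − 38300·2.100) / 9020 = 81.84 mg/L.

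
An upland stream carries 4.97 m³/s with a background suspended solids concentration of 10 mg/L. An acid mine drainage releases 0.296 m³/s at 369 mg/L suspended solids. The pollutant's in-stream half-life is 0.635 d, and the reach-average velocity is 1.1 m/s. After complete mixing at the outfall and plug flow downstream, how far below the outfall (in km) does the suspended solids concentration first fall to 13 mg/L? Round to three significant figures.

Flow-weighted average: C = (4.970·10.00 + 0.2960·369.0) / 5.266 = 158.9/5.266 = 30.18 mg/L.
Half-life 0.635 d → k = ln 2 / 0.635 = 1.092 d⁻¹.
Set 30.18·exp(−k·t) = 13 → t = ln(30.18/13)/k = 66660 s = 18.52 h.
Distance = v·t = 1.1·66660 = 73330 m = 73.33 km.

73.3 km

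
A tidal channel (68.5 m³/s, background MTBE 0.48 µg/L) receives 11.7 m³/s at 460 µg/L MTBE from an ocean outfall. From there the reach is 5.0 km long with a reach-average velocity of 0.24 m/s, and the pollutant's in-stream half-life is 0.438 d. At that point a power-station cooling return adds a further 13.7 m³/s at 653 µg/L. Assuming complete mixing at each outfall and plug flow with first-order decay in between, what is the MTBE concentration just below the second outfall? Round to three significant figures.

135 µg/L

Mass balance: C = (68.50·0.4800 + 11.70·460.0) / 80.20 = 5415/80.20 = 67.52 µg/L; combined flow 80.20 m³/s.
Travel time t = 5.0·1000 / 0.24 = 20830 s = 5.787 h.
Half-life 0.438 d → k = ln 2 / 0.438 = 1.583 d⁻¹.
Applying C = C₀e^(−kt): 67.52 × 0.6828 = 46.10 µg/L.
Second outfall: C = (80.20·46.10 + 13.70·653.0)/93.90 = 134.6 µg/L.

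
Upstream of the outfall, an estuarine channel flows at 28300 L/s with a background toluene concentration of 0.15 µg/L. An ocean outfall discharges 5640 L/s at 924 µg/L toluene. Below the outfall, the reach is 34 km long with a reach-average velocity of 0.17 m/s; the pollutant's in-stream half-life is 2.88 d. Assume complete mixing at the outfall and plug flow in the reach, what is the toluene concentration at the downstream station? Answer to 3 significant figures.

Mass balance: C = (28300·0.1500 + 5640·924.0) / 33940 = 5216000/33940 = 153.7 µg/L.
Travel time t = 34·1000 / 0.17 = 200000 s = 55.56 h.
Half-life 2.88 d → k = ln 2 / 2.88 = 0.2407 d⁻¹.
Decay over the reach: 153.7·exp(−kt) = 153.7·0.5729 = 88.03 µg/L.

88.0 µg/L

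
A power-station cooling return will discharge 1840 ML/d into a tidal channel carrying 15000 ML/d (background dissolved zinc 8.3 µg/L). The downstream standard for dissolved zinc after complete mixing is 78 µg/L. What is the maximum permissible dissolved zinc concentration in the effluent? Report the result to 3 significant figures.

At the limit, (Qr·Cr + Qe·Cₑ)/(Qr + Qe) = 78:
Cₑ = (16840·78 − 15000·8.300) / 1840 = 646.2 µg/L.

646 µg/L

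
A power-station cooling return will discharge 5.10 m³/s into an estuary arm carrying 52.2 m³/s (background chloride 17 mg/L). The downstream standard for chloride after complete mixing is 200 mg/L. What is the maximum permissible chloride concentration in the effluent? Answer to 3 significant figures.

At the limit, (Qr·Cr + Qe·Cₑ)/(Qr + Qe) = 200:
Cₑ = (57.30·200 − 52.20·17.00) / 5.100 = 2073 mg/L.

2070 mg/L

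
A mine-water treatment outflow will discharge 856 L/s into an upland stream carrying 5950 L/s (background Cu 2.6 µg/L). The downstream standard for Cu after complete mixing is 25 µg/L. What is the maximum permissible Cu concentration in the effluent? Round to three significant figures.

181 µg/L

At the limit, (Qr·Cr + Qe·Cₑ)/(Qr + Qe) = 25:
Cₑ = (6806·25 − 5950·2.600) / 856.0 = 180.7 µg/L.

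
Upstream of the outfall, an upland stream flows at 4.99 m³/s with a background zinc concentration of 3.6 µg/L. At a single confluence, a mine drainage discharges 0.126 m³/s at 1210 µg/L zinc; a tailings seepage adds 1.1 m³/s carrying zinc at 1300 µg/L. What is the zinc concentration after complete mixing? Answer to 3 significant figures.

Conservation of mass: C = (4.990·3.600 + 0.1260·1210 + 1.100·1300) / 6.216 = 1600/6.216 = 257.5 µg/L.

257 µg/L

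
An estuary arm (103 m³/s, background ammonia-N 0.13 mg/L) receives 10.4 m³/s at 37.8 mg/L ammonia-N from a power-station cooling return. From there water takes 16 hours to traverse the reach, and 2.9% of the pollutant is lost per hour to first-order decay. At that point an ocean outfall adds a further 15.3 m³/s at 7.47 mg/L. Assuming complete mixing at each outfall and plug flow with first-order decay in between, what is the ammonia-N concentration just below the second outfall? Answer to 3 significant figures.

2.86 mg/L

Mass balance: C = (103.0·0.1300 + 10.40·37.80) / 113.4 = 406.5/113.4 = 3.585 mg/L; combined flow 113.4 m³/s.
2.9%/h lost → k = −ln(1 − 0.029) = 0.02943 h⁻¹.
Applying C = C₀e^(−kt): 3.585 × 0.6245 = 2.239 mg/L.
At the second outfall, C = (113.4·2.239 + 15.30·7.470) / (113.4 + 15.30) = 2.860 mg/L.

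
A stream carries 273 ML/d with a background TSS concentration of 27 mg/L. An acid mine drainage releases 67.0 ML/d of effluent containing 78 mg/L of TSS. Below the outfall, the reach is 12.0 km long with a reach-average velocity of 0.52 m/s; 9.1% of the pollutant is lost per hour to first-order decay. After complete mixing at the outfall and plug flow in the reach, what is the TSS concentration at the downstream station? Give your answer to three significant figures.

20.1 mg/L

After mixing, C = (273.0·27.00 + 67.00·78.00) / 340.0 = 12600/340.0 = 37.05 mg/L.
Travel time t = 12.0·1000 / 0.52 = 23080 s = 6.410 h.
9.1%/h lost → k = −ln(1 − 0.091) = 0.09541 h⁻¹.
Applying C = C₀e^(−kt): 37.05 × 0.5425 = 20.10 mg/L.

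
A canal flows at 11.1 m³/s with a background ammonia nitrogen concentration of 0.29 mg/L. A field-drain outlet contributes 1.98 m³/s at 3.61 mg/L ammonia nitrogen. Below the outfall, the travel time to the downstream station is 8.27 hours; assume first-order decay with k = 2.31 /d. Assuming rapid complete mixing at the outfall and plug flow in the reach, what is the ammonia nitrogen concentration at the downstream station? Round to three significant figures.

0.358 mg/L

Mass balance: C = (11.10·0.2900 + 1.980·3.610) / 13.08 = 10.37/13.08 = 0.7926 mg/L.
After decay, C = 0.7926 × e^(−kt) = 0.7926 × 0.4511 = 0.3576 mg/L.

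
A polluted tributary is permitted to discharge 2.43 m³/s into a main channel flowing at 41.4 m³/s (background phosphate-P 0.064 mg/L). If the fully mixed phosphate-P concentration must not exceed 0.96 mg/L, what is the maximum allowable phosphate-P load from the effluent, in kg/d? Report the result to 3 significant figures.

3410 kg/d

Mass balance at the limit: 41.40·0.06400 + 2.430·Cₑ = 43.83·0.96 → Cₑ = 16.23 mg/L.
Load = 2.430 m³/s × 16.23 g/m³ × 86 400 s/d = 3407 kg/d.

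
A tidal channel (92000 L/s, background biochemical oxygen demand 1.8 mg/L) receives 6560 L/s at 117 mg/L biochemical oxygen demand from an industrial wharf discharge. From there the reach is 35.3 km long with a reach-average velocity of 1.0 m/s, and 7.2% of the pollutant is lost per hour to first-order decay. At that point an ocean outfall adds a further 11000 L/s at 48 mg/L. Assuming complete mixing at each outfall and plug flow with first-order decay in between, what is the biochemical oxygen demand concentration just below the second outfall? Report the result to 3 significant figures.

Mass balance: C = (92000·1.800 + 6560·117.0) / 98560 = 933100/98560 = 9.468 mg/L; combined flow 98560 L/s.
Travel time t = 35.3·1000 / 1.0 = 35300 s = 9.806 h.
7.2%/h lost → k = −ln(1 − 0.072) = 0.07472 h⁻¹.
After decay, C = 9.468 × e^(−kt) = 9.468 × 0.4806 = 4.550 mg/L.
Second outfall: C = (98560·4.550 + 11000·48.00)/109600 = 8.913 mg/L.

8.91 mg/L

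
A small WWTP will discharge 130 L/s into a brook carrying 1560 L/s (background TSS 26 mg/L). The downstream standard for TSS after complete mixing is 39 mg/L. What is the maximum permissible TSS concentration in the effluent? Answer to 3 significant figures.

195 mg/L

At the limit, (Qr·Cr + Qe·Cₑ)/(Qr + Qe) = 39:
Cₑ = (1690·39 − 1560·26.00) / 130.0 = 195.0 mg/L.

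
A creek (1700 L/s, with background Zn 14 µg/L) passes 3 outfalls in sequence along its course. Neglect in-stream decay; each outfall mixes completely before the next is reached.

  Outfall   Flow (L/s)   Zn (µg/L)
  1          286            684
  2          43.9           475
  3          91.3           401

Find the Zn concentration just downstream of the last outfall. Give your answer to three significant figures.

131 µg/L

After outfall 1: Q = 1700 + 286.0 = 1986 L/s; C = (1700·14.00 + 286.0·684.0)/1986 = 110.5 µg/L.
After outfall 2: Q = 1986 + 43.90 = 2030 L/s; C = (1986·110.5 + 43.90·475.0)/2030 = 118.4 µg/L.
After outfall 3: Q = 2030 + 91.30 = 2121 L/s; C = (2030·118.4 + 91.30·401.0)/2121 = 130.5 µg/L.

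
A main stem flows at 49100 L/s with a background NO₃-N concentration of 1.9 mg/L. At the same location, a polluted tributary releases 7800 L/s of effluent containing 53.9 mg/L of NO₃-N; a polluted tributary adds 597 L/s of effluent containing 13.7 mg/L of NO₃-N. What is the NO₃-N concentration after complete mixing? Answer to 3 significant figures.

Mass balance: C = (49100·1.900 + 7800·53.90 + 597.0·13.70) / 57500 = 521900/57500 = 9.077 mg/L.

9.08 mg/L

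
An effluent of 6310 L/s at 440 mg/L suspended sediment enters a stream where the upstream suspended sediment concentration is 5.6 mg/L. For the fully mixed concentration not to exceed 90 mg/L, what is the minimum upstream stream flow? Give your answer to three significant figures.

Set C_mix = 90: (Q·5.600 + 6310·440.0) / (Q + 6310) = 90
→ Q = 6310·(440.0 − 90)/(90 − 5.600) = 26170 L/s.

26200 L/s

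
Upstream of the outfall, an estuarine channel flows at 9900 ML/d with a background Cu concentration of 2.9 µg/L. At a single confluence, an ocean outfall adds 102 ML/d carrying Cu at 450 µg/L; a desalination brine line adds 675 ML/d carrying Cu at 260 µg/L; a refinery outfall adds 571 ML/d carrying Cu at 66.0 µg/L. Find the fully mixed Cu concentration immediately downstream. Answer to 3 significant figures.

Mixed concentration C = ΣQC/ΣQ = (9900·2.900 + 102.0·450.0 + 675.0·260.0 + 571.0·66.00) / 11250 = 287800/11250 = 25.59 µg/L.

25.6 µg/L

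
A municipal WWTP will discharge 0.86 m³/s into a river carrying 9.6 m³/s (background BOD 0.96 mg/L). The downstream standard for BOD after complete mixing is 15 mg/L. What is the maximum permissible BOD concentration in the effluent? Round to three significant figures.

At the limit, (Qr·Cr + Qe·Cₑ)/(Qr + Qe) = 15:
Cₑ = (10.46·15 − 9.600·0.9600) / 0.8600 = 171.7 mg/L.

172 mg/L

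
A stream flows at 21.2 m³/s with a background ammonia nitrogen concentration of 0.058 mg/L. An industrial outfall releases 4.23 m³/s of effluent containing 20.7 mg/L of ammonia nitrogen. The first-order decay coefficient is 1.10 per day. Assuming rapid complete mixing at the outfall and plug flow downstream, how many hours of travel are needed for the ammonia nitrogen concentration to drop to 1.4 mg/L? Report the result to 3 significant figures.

19.9 h

After mixing, C = (21.20·0.05800 + 4.230·20.70) / 25.43 = 88.79/25.43 = 3.492 mg/L.
3.492·exp(−k·t) = 1.4 → t = ln(3.492/1.4)/k = 71780 s = 19.94 h.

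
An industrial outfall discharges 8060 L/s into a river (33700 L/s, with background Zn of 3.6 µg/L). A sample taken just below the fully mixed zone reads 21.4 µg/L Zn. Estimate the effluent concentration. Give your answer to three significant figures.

95.8 µg/L

Mass balance: 33700·3.600 + 8060·Cₑ = 41760·21.40
→ Cₑ = (41760·21.40 − 33700·3.600) / 8060 = 95.82 µg/L.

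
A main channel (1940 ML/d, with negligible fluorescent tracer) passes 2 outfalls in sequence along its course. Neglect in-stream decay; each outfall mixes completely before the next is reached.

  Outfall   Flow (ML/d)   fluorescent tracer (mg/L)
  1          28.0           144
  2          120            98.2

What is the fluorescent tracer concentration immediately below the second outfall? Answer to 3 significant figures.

Below outfall 1: Q → 1968 ML/d, C = (1940·0 + 28.00·144.0)/1968 = 2.049 mg/L.
Below outfall 2: Q → 2088 ML/d, C = (1968·2.049 + 120.0·98.20)/2088 = 7.575 mg/L.

7.57 mg/L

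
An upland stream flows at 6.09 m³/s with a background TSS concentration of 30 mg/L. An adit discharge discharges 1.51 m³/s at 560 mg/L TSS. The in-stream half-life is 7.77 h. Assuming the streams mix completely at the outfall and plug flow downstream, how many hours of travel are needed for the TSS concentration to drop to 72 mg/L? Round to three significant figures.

7.07 h

Mixed concentration C = ΣQC/ΣQ = (6.090·30.00 + 1.510·560.0) / 7.600 = 1028/7.600 = 135.3 mg/L.
Half-life 7.77 h → k = ln 2 / 7.77 = 0.08921 h⁻¹ = 2.141 d⁻¹.
135.3·exp(−k·t) = 72 → t = ln(135.3/72)/k = 25460 s = 7.072 h.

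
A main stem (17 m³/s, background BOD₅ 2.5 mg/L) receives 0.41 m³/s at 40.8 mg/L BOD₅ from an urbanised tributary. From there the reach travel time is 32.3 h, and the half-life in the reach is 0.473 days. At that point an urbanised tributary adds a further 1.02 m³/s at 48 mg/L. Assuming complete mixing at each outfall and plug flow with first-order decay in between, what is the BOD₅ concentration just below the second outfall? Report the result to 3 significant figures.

3.10 mg/L

Mixed concentration C = ΣQC/ΣQ = (17.00·2.500 + 0.4100·40.80) / 17.41 = 59.23/17.41 = 3.402 mg/L; combined flow 17.41 m³/s.
Half-life 0.473 d → k = ln 2 / 0.473 = 1.465 d⁻¹.
After decay, C = 3.402 × e^(−kt) = 3.402 × 0.1391 = 0.4734 mg/L.
At the second outfall, C = (17.41·0.4734 + 1.020·48.00) / (17.41 + 1.020) = 3.104 mg/L.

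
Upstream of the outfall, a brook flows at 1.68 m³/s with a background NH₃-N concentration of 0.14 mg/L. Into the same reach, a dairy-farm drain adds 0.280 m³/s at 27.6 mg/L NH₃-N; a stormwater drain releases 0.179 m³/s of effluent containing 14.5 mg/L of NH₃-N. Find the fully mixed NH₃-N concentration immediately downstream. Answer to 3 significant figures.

4.94 mg/L

Flow-weighted average: C = (1.680·0.1400 + 0.2800·27.60 + 0.1790·14.50) / 2.139 = 10.56/2.139 = 4.936 mg/L.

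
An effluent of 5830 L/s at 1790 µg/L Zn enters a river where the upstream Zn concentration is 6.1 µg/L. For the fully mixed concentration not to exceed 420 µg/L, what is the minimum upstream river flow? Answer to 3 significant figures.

19300 L/s

Set C_mix = 420: (Q·6.100 + 5830·1790) / (Q + 5830) = 420
→ Q = 5830·(1790 − 420)/(420 − 6.100) = 19300 L/s.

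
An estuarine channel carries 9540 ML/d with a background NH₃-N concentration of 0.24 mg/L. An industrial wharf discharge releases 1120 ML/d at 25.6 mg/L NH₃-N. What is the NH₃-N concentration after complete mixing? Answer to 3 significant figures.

2.90 mg/L

After mixing, C = (9540·0.2400 + 1120·25.60) / 10660 = 30960/10660 = 2.904 mg/L.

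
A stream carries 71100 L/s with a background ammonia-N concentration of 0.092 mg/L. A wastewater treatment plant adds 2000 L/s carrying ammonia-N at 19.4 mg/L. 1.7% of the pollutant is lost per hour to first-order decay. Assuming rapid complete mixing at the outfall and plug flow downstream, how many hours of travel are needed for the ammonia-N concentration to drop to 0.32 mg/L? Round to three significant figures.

38.6 h

Conservation of mass: C = (71100·0.09200 + 2000·19.40) / 73100 = 45340/73100 = 0.6203 mg/L.
1.7%/h lost → k = −ln(1 − 0.017) = 0.01715 h⁻¹.
0.6203·exp(−k·t) = 0.32 → t = ln(0.6203/0.32)/k = 139000 s = 38.60 h.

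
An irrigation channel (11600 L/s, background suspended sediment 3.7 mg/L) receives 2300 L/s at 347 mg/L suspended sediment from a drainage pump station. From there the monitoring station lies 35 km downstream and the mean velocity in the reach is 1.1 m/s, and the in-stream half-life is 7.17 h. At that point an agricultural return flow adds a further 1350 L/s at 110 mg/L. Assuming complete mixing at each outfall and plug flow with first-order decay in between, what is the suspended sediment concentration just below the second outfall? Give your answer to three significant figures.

Mixed concentration C = ΣQC/ΣQ = (11600·3.700 + 2300·347.0) / 13900 = 841000/13900 = 60.51 mg/L; combined flow 13900 L/s.
Travel time t = 35·1000 / 1.1 = 31820 s = 8.838 h.
Half-life 7.17 h → k = ln 2 / 7.17 = 0.09667 h⁻¹ = 2.320 d⁻¹.
First-order decay: C = 60.51·exp(−k·t) = 60.51·0.4255 = 25.75 mg/L.
At the second outfall, C = (13900·25.75 + 1350·110.0) / (13900 + 1350) = 33.20 mg/L.

33.2 mg/L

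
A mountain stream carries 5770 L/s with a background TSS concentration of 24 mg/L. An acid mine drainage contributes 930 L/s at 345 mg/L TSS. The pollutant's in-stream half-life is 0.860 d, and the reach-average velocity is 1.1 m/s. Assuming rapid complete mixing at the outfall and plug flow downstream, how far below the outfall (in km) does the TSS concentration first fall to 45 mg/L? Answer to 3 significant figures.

Flow-weighted average: C = (5770·24.00 + 930.0·345.0) / 6700 = 459300/6700 = 68.56 mg/L.
Half-life 0.860 d → k = ln 2 / 0.860 = 0.8060 d⁻¹.
Set 68.56·exp(−k·t) = 45 → t = ln(68.56/45)/k = 45130 s = 12.54 h.
Distance = v·t = 1.1·45130 = 49640 m = 49.64 km.

49.6 km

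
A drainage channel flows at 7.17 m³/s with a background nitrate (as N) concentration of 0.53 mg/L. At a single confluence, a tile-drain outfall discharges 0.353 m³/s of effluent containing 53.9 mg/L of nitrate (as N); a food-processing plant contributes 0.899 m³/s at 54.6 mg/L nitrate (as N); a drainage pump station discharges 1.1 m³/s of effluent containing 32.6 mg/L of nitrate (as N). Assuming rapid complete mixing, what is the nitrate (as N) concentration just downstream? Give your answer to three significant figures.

11.3 mg/L

Mass balance: C = (7.170·0.5300 + 0.3530·53.90 + 0.8990·54.60 + 1.100·32.60) / 9.522 = 107.8/9.522 = 11.32 mg/L.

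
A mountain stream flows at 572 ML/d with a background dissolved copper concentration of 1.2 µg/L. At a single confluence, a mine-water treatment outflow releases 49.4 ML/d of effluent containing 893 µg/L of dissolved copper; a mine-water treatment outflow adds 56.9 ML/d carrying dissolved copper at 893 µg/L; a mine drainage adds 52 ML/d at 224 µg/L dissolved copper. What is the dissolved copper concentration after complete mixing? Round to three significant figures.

147 µg/L

Flow-weighted average: C = (572.0·1.200 + 49.40·893.0 + 56.90·893.0 + 52.00·224.0) / 730.3 = 107300/730.3 = 146.9 µg/L.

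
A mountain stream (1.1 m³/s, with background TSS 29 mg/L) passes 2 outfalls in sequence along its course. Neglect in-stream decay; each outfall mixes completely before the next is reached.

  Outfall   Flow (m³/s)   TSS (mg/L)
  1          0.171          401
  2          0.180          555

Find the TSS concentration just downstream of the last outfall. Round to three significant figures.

138 mg/L

After outfall 1: Q = 1.100 + 0.1710 = 1.271 m³/s; C = (1.100·29.00 + 0.1710·401.0)/1.271 = 79.05 mg/L.
After outfall 2: Q = 1.271 + 0.1800 = 1.451 m³/s; C = (1.271·79.05 + 0.1800·555.0)/1.451 = 138.1 mg/L.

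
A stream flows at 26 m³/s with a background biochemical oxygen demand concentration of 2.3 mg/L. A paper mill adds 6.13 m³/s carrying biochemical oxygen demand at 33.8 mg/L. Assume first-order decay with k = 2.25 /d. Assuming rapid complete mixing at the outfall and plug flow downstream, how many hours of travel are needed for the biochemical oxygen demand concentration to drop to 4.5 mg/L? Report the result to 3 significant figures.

Conservation of mass: C = (26.00·2.300 + 6.130·33.80) / 32.13 = 267.0/32.13 = 8.310 mg/L.
8.310·exp(−k·t) = 4.5 → t = ln(8.310/4.5)/k = 23550 s = 6.542 h.

6.54 h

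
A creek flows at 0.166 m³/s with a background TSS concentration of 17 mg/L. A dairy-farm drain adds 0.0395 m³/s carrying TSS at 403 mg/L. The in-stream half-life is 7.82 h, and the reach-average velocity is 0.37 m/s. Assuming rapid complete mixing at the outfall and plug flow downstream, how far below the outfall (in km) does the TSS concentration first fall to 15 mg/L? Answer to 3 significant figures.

Mixed concentration C = ΣQC/ΣQ = (0.1660·17.00 + 0.03950·403.0) / 0.2055 = 18.74/0.2055 = 91.19 mg/L.
Half-life 7.82 h → k = ln 2 / 7.82 = 0.08864 h⁻¹ = 2.127 d⁻¹.
Set 91.19·exp(−k·t) = 15 → t = ln(91.19/15)/k = 73310 s = 20.36 h.
Distance = v·t = 0.37·73310 = 27120 m = 27.12 km.

27.1 km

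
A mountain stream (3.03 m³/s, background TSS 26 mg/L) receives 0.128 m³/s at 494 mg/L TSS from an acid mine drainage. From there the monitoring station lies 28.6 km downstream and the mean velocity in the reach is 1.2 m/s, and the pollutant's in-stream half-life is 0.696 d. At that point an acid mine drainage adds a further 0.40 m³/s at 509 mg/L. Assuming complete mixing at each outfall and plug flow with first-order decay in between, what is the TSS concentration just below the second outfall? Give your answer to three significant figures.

87.5 mg/L

Mixed concentration C = ΣQC/ΣQ = (3.030·26.00 + 0.1280·494.0) / 3.158 = 142.0/3.158 = 44.97 mg/L; combined flow 3.158 m³/s.
Travel time t = 28.6·1000 / 1.2 = 23830 s = 6.620 h.
Half-life 0.696 d → k = ln 2 / 0.696 = 0.9959 d⁻¹.
First-order decay: C = 44.97·exp(−k·t) = 44.97·0.7598 = 34.17 mg/L.
At the second outfall, C = (3.158·34.17 + 0.4000·509.0) / (3.158 + 0.4000) = 87.55 mg/L.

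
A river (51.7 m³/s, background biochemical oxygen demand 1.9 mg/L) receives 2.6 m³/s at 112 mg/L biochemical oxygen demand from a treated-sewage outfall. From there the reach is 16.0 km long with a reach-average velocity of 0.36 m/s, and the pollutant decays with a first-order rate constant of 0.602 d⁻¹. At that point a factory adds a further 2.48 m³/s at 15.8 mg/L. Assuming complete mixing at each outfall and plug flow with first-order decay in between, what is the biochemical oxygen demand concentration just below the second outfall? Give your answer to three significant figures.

5.72 mg/L

After mixing, C = (51.70·1.900 + 2.600·112.0) / 54.30 = 389.4/54.30 = 7.172 mg/L; combined flow 54.30 m³/s.
Travel time t = 16.0·1000 / 0.36 = 44440 s = 12.35 h.
Decay over the reach: 7.172·exp(−kt) = 7.172·0.7337 = 5.262 mg/L.
At the second outfall, C = (54.30·5.262 + 2.480·15.80) / (54.30 + 2.480) = 5.722 mg/L.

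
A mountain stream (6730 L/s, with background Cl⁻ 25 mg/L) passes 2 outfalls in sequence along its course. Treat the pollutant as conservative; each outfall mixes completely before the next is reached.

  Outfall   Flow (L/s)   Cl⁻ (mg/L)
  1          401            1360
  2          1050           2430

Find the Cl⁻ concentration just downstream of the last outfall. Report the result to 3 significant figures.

Outfall 1: combined Q = 7131 L/s; C = (6730·25.00 + 401.0·1360)/7131 = 100.1 mg/L.
Outfall 2: combined Q = 8181 L/s; C = (7131·100.1 + 1050·2430)/8181 = 399.1 mg/L.

399 mg/L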